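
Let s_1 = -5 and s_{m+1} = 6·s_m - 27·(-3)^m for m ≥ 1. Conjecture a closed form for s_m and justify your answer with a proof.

Computing the first terms: s_1 = -5, s_2 = 51, s_3 = 63. This suggests s_m = -(-3)^(m + 1) + 4·6^(m - 1).
Base step (m = 1): the formula gives -5 = -5 = s_1.
Inductive step: assume the claim holds for m = r, so s_r = -(-3)^(r + 1) + 4·6^(r - 1).
Then s_{r+1} = 6·s_r - 27·(-3)^r = 6·(-(-3)^(r + 1) + 4·6^(r - 1)) - 27·(-3)^r = -(-3)^(r + 2) + 4·6^r = -(-3)^((r+1) + 1) + 4·6^((r+1) - 1),
which is the claimed formula at m = r+1.
This completes the induction.

s_m = -(-3)^(m + 1) + 4·6^(m - 1)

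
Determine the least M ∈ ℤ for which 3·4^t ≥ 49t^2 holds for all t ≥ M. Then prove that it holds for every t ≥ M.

M = 5

At t = 4: 768 < 784, so the inequality fails and M ≥ 5. We prove 3·4^t ≥ 49t^2 for all t ≥ 5.
Base case (t = 5): 3·4^t = 3072 and 49t^2 = 1225, so 3072 ≥ 1225.
For the inductive step, assume it holds for an arbitrary k ≥ 5, so 3·4^k ≥ 49k^2.
Then 3·4^(k + 1) = 4·(3·4^k) ≥ 4·(49k^2).
Also, for k ≥ 5 we have 4·(49k^2) ≥ 49(k+1)^2, since 4 ≥ (1 + 1/k)^2 for all k ≥ 5.
Combining, 3·4^(k + 1) ≥ 49(k+1)^2.
By the principle of mathematical induction, the result holds for all t ≥ 5.
Hence the smallest such M is 5.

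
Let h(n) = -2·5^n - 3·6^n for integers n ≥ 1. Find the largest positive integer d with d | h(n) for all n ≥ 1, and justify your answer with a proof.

Computing the first values: h(1) = -28 and h(2) = -158; gcd(-28, -158) = 2, so d ≤ 2.
We prove 2 | -2·5^n - 3·6^n for all n ≥ 1 by induction on n.
Base step (n = 1): h(1) = -28 = 2·(-14), so 2 | h(1).
Suppose the result is true for n = i, i.e. 2 | h(i). Then
h(i+1) − 6·h(i) = (-2·5^(i+1) - 3·6^(i+1)) − 6·(-2·5^i - 3·6^i) = (-2)·5^i·(5 − 6) = (2)·5^i. Since 2 | h(i) by the inductive hypothesis, 2 | 6·h(i); and 2 | 2 since 2 = 2·1. Therefore 2 | h(i+1).
By the principle of mathematical induction, the result holds for all n ≥ 1.
Therefore the largest such d is 2.

d = 2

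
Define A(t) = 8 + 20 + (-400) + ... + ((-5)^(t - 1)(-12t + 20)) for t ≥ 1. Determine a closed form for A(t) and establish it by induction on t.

A(t) = (-5)^t(2t - 3) + 3

We claim A(t) = (-5)^t(2t - 3) + 3 for all t ≥ 1.
For the base case t = 1: A(1) = 8, and the closed form gives 8. They agree.
For the inductive step, assume it holds for an arbitrary j ≥ 1, so A(j) = (-5)^j(2j - 3) + 3.
Then A(j+1) = A(j) + ((-5)^j(-12j + 8)) = ((-5)^j(2j - 3) + 3) + ((-5)^j(-12j + 8)).
Simplifying, A(j+1) = -10(-5)^j·j + 5(-5)^j + 3 = (-5)^(j+1)(2(j+1) - 3) + 3,
which is the closed form with t = j+1.
By the principle of mathematical induction, the result holds for all t ≥ 1.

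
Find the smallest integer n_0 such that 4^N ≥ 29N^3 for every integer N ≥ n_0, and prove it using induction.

At N = 6: 4096 < 6264, so the inequality fails and n_0 ≥ 7. We prove 4^N ≥ 29N^3 for all N ≥ 7.
For the base case N = 7: 4^N = 16384 and 29N^3 = 9947, so 16384 ≥ 9947.
Inductive step: assume the claim holds for N = r, so 4^r ≥ 29r^3.
Then 4^(r + 1) = 4·(4^r) ≥ 4·(29r^3).
Also, for r ≥ 7 we have 4·(29r^3) ≥ 29(r+1)^3, since 4 ≥ (1 + 1/r)^3 for all r ≥ 7.
Combining, 4^(r + 1) ≥ 29(r+1)^3.
Hence, by induction on N, the claim holds for every N ≥ 7.
Hence the smallest such n_0 is 7.

n_0 = 7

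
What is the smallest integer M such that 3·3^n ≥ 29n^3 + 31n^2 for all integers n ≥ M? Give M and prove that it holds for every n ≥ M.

At n = 7: 6561 < 11466, so the inequality fails and M ≥ 8. We prove 3·3^n ≥ 29n^3 + 31n^2 for all n ≥ 8.
For the base case n = 8: 3·3^n = 19683 and 29n^3 + 31n^2 = 16832, so 19683 ≥ 16832.
For the inductive step, assume it holds for an arbitrary k ≥ 8, so 3·3^k ≥ 29k^3 + 31k^2.
Then 3·3^(k + 1) = 3·(3·3^k) ≥ 3·(29k^3 + 31k^2).
Also, for k ≥ 8 we have 3·(29k^3 + 31k^2) ≥ 29(k+1)^3 + 31(k+1)^2, since 3·(29k^3 + 31k^2) − (29(k+1)^3 + 31(k+1)^2) = 58k^3 - 25k^2 - 149k - 60, which is nonnegative for all k ≥ 8.
Combining, 3·3^(k + 1) ≥ 29(k+1)^3 + 31(k+1)^2.
This completes the induction.
Hence the smallest such M is 8.

M = 8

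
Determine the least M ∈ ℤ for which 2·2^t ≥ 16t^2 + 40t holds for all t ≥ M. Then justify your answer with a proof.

M = 10

At t = 9: 1024 < 1656, so the inequality fails and M ≥ 10. We prove 2·2^t ≥ 16t^2 + 40t for all t ≥ 10.
Base step (t = 10): 2·2^t = 2048 and 16t^2 + 40t = 2000, so 2048 ≥ 2000.
Inductive step: assume the claim holds for t = m, so 2·2^m ≥ 16m^2 + 40m.
Then 2·2^(m + 1) = 2·(2·2^m) ≥ 2·(16m^2 + 40m).
Also, for m ≥ 10 we have 2·(16m^2 + 40m) ≥ 16(m+1)^2 + 40(m+1), since 2·(16m^2 + 40m) − (16(m+1)^2 + 40(m+1)) = 16m^2 + 8m - 56, which is nonnegative for all m ≥ 10.
Combining, 2·2^(m + 1) ≥ 16(m+1)^2 + 40(m+1).
This completes the induction.
Hence the smallest such M is 10.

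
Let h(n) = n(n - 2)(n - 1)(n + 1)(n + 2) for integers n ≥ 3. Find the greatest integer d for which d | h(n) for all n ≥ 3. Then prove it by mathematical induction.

d = 120

Computing the first values: h(3) = 120 and h(4) = 720; gcd(120, 720) = 120, so d ≤ 120.
We prove 120 | n(n - 2)(n - 1)(n + 1)(n + 2) for all n ≥ 3 by induction on n.
Base step (n = 3): h(3) = 120 = 120·(1), so 120 | h(3).
Inductive step: suppose the statement holds for some k ≥ 3, i.e. 120 | h(k). Then
h(k+1) − h(k) = (k-1)·k·(k+1)·(k+2)·(k+3) − (k-2)·(k-1)·k·(k+1)·(k+2) = (k-1)·k·(k+1)·(k+2)·[(k+3) − (k-2)] = 5·(k-1)·k·(k+1)·(k+2). The product of 4 consecutive integers is divisible by (4)! = 24, so h(k+1) − h(k) is divisible by 5·24 = 120. By the inductive hypothesis 120 | h(k), hence 120 | h(k+1).
This completes the induction.
Therefore the largest such d is 120.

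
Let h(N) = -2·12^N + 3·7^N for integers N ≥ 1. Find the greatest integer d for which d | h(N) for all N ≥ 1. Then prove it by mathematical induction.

d = 3

Computing the first values: h(1) = -3 and h(2) = -141; gcd(-3, -141) = 3, so d ≤ 3.
We prove 3 | -2·12^N + 3·7^N for all N ≥ 1 by induction on N.
Base case (N = 1): h(1) = -3 = 3·(-1), so 3 | h(1).
Inductive step: suppose the statement holds for some k ≥ 1, i.e. 3 | h(k). Then
h(k+1) − 12·h(k) = (-2·12^(k+1) + 3·7^(k+1)) − 12·(-2·12^k + 3·7^k) = (3)·7^k·(7 − 12) = (-15)·7^k. Since 3 | h(k) by the inductive hypothesis, 3 | 12·h(k); and 3 | -15 since -15 = 3·-5. Therefore 3 | h(k+1).
By the principle of mathematical induction, the result holds for all N ≥ 1.
Therefore the largest such d is 3.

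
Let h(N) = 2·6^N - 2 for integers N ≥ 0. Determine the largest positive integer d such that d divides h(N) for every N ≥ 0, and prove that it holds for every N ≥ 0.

d = 10

Computing the first values: h(0) = 0 and h(1) = 10; gcd(0, 10) = 10, so d ≤ 10.
We prove 10 | 2·6^N - 2 for all N ≥ 0 by induction on N.
For the base case N = 0: h(0) = 0 = 10·(0), so 10 | h(0).
Suppose the result is true for N = k, i.e. 10 | h(k). Then
h(k+1) = 2·6^(k+1) - 2 = 6·(2·6^k - 2) + 10 = 6·h(k) + 10. The first term is divisible by 10 by the inductive hypothesis, and 10 is divisible by 10. Hence 10 | h(k+1).
By the principle of mathematical induction, the result holds for all N ≥ 0.
Therefore the largest such d is 10.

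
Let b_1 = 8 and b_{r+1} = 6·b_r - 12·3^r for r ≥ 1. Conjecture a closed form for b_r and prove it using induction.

b_r = 4·3^r - 4·6^(r - 1)

Computing the first terms: b_1 = 8, b_2 = 12, b_3 = -36. This suggests b_r = 4·3^r - 4·6^(r - 1).
When r = 1: the formula gives 8 = 8 = b_1.
For the inductive step, assume it holds for an arbitrary j ≥ 1, so b_j = 4·3^j - 4·6^(j - 1).
Then b_{j+1} = 6·b_j - 12·3^j = 6·(4·3^j - 4·6^(j - 1)) - 12·3^j = 4·3^(j + 1) - 4·6^j = 4·3^(j+1) - 4·6^((j+1) - 1),
which is the claimed formula at r = j+1.
By induction, the statement is established for all r ≥ 1.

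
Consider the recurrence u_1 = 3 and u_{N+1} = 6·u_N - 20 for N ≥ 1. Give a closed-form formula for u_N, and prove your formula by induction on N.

u_N = -6^(N - 1) + 4

Computing the first terms: u_1 = 3, u_2 = -2, u_3 = -32. This suggests u_N = -6^(N - 1) + 4.
Base step (N = 1): the formula gives 3 = 3 = u_1.
Inductive step: assume the claim holds for N = m, so u_m = -6^(m - 1) + 4.
Then u_{m+1} = 6·u_m - 20 = 6·(-6^(m - 1) + 4) - 20 = -6^m + 4 = -6^((m+1) - 1) + 4,
which is the claimed formula at N = m+1.
This completes the induction.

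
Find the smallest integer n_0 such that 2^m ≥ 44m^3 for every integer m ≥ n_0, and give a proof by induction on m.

n_0 = 18

At m = 17: 131072 < 216172, so the inequality fails and n_0 ≥ 18. We prove 2^m ≥ 44m^3 for all m ≥ 18.
When m = 18: 2^m = 262144 and 44m^3 = 256608, so 262144 ≥ 256608.
For the inductive step, assume it holds for an arbitrary j ≥ 18, so 2^j ≥ 44j^3.
Then 2^(j + 1) = 2·(2^j) ≥ 2·(44j^3).
Also, for j ≥ 18 we have 2·(44j^3) ≥ 44(j+1)^3, since 2 ≥ (1 + 1/j)^3 for all j ≥ 18.
Combining, 2^(j + 1) ≥ 44(j+1)^3.
By the principle of mathematical induction, the result holds for all m ≥ 18.
Hence the smallest such n_0 is 18.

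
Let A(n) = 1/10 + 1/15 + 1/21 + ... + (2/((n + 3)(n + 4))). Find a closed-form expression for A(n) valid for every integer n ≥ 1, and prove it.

We claim A(n) = n/(2(n + 4)) for all n ≥ 1.
Base case (n = 1): A(1) = 1/10, and the closed form gives 1/10. They agree.
Suppose the result is true for n = r, so A(r) = r/(2(r + 4)).
Then A(r+1) = A(r) + (2/((r + 4)(r + 5))) = (r/(2(r + 4))) + (2/((r + 4)(r + 5))).
Simplifying, A(r+1) = (r + 1)/(2(r + 5)) = (r+1)/(2((r+1) + 4)),
which is the closed form with n = r+1.
By induction, the statement is established for all n ≥ 1.

A(n) = n/(2(n + 4))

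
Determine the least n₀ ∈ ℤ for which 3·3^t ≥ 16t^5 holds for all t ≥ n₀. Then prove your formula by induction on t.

At t = 13: 4782969 < 5940688, so the inequality fails and n₀ ≥ 14. We prove 3·3^t ≥ 16t^5 for all t ≥ 14.
For the base case t = 14: 3·3^t = 14348907 and 16t^5 = 8605184, so 14348907 ≥ 8605184.
For the inductive step, assume it holds for an arbitrary r ≥ 14, so 3·3^r ≥ 16r^5.
Then 3·3^(r + 1) = 3·(3·3^r) ≥ 3·(16r^5).
Also, for r ≥ 14 we have 3·(16r^5) ≥ 16(r+1)^5, since 3 ≥ (1 + 1/r)^5 for all r ≥ 14.
Combining, 3·3^(r + 1) ≥ 16(r+1)^5.
By induction, the statement is established for all t ≥ 14.
Hence the smallest such n₀ is 14.

n₀ = 14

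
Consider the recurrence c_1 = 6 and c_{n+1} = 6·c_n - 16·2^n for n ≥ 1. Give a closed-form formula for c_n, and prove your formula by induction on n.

Computing the first terms: c_1 = 6, c_2 = 4, c_3 = -40. This suggests c_n = 2^(n + 2) - 2·6^(n - 1).
Base case (n = 1): the formula gives 6 = 6 = c_1.
For the inductive step, assume it holds for an arbitrary p ≥ 1, so c_p = 2^(p + 2) - 2·6^(p - 1).
Then c_{p+1} = 6·c_p - 16·2^p = 6·(2^(p + 2) - 2·6^(p - 1)) - 16·2^p = 2^(p + 3) - 2·6^p = 2^((p+1) + 2) - 2·6^((p+1) - 1),
which is the claimed formula at n = p+1.
This completes the induction.

c_n = 2^(n + 2) - 2·6^(n - 1)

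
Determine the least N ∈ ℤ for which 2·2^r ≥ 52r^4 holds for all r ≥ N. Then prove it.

N = 23

At r = 22: 8388608 < 12181312, so the inequality fails and N ≥ 23. We prove 2·2^r ≥ 52r^4 for all r ≥ 23.
Base case (r = 23): 2·2^r = 16777216 and 52r^4 = 14551732, so 16777216 ≥ 14551732.
Inductive step: suppose the statement holds for some j ≥ 23, so 2·2^j ≥ 52j^4.
Then 2·2^(j + 1) = 2·(2·2^j) ≥ 2·(52j^4).
Also, for j ≥ 23 we have 2·(52j^4) ≥ 52(j+1)^4, since 2 ≥ (1 + 1/j)^4 for all j ≥ 23.
Combining, 2·2^(j + 1) ≥ 52(j+1)^4.
This completes the induction.
Hence the smallest such N is 23.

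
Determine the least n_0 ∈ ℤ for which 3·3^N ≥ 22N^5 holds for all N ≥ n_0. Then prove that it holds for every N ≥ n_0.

n_0 = 14

At N = 13: 4782969 < 8168446, so the inequality fails and n_0 ≥ 14. We prove 3·3^N ≥ 22N^5 for all N ≥ 14.
Base step (N = 14): 3·3^N = 14348907 and 22N^5 = 11832128, so 14348907 ≥ 11832128.
Suppose the result is true for N = m, so 3·3^m ≥ 22m^5.
Then 3·3^(m + 1) = 3·(3·3^m) ≥ 3·(22m^5).
Also, for m ≥ 14 we have 3·(22m^5) ≥ 22(m+1)^5, since 3 ≥ (1 + 1/m)^5 for all m ≥ 14.
Combining, 3·3^(m + 1) ≥ 22(m+1)^5.
By induction, the statement is established for all N ≥ 14.
Hence the smallest such n_0 is 14.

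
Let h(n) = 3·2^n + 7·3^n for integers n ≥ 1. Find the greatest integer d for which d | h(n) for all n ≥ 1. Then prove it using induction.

d = 3

Computing the first values: h(1) = 27 and h(2) = 75; gcd(27, 75) = 3, so d ≤ 3.
We prove 3 | 3·2^n + 7·3^n for all n ≥ 1 by induction on n.
When n = 1: h(1) = 27 = 3·(9), so 3 | h(1).
Inductive step: suppose the statement holds for some i ≥ 1, i.e. 3 | h(i). Then
h(i+1) − 3·h(i) = (3·2^(i+1) + 7·3^(i+1)) − 3·(3·2^i + 7·3^i) = (3)·2^i·(2 − 3) = (-3)·2^i. Since 3 | h(i) by the inductive hypothesis, 3 | 3·h(i); and 3 | -3 since -3 = 3·-1. Therefore 3 | h(i+1).
Hence, by induction on n, the claim holds for every n ≥ 1.
Therefore the largest such d is 3.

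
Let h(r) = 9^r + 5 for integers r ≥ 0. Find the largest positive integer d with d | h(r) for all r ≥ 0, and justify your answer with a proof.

Computing the first values: h(0) = 6 and h(1) = 14; gcd(6, 14) = 2, so d ≤ 2.
We prove 2 | 9^r + 5 for all r ≥ 0 by induction on r.
When r = 0: h(0) = 6 = 2·(3), so 2 | h(0).
For the inductive step, assume it holds for an arbitrary p ≥ 0, i.e. 2 | h(p). Then
h(p+1) = 9^(p+1) + 5 = 9·(9^p + 5) - 40 = 9·h(p) - 40. The first term is divisible by 2 by the inductive hypothesis, and -40 is divisible by 2. Hence 2 | h(p+1).
By induction, the statement is established for all r ≥ 0.
Therefore the largest such d is 2.

d = 2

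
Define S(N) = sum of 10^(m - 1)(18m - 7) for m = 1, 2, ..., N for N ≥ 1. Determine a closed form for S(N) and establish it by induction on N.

S(N) = 10^N(2N - 1) + 1

We claim S(N) = 10^N(2N - 1) + 1 for all N ≥ 1.
For the base case N = 1: S(1) = 11, and the closed form gives 11. They agree.
Suppose the result is true for N = m, so S(m) = 10^m(2m - 1) + 1.
Then S(m+1) = S(m) + (10^m(18m + 11)) = (10^m(2m - 1) + 1) + (10^m(18m + 11)).
Simplifying, S(m+1) = 20·10^m·m + 10·10^m + 1 = 10^(m+1)(2(m+1) - 1) + 1,
which is the closed form with N = m+1.
By the principle of mathematical induction, the result holds for all N ≥ 1.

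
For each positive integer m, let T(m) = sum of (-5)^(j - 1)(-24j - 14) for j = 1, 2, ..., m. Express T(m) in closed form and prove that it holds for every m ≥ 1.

T(m) = (-5)^m(4m + 3) - 3

We claim T(m) = (-5)^m(4m + 3) - 3 for all m ≥ 1.
Base step (m = 1): T(1) = -38, and the closed form gives -38. They agree.
Suppose the result is true for m = j, so T(j) = (-5)^j(4j + 3) - 3.
Then T(j+1) = T(j) + ((-5)^j(-24j - 38)) = ((-5)^j(4j + 3) - 3) + ((-5)^j(-24j - 38)).
Simplifying, T(j+1) = -20(-5)^j·j - 35(-5)^j - 3 = (-5)^(j+1)(4(j+1) + 3) - 3,
which is the closed form with m = j+1.
Hence, by induction on m, the claim holds for every m ≥ 1.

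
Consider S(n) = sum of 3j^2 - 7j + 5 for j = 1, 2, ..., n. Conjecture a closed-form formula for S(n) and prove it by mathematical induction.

S(n) = n(n^2 - 2n + 2)

We claim S(n) = n(n^2 - 2n + 2) for all n ≥ 1.
When n = 1: S(1) = 1, and the closed form gives 1. They agree.
Inductive step: suppose the statement holds for some j ≥ 1, so S(j) = j(j^2 - 2j + 2).
Then S(j+1) = S(j) + (3j^2 - j + 1) = (j(j^2 - 2j + 2)) + (3j^2 - j + 1).
Simplifying, S(j+1) = (j + 1)(j^2 + 1) = (j+1)((j+1)^2 - 2(j+1) + 2),
which is the closed form with n = j+1.
This completes the induction.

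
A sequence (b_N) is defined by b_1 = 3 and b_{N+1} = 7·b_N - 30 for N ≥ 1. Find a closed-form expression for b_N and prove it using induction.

Computing the first terms: b_1 = 3, b_2 = -9, b_3 = -93. This suggests b_N = -2·7^(N - 1) + 5.
For the base case N = 1: the formula gives 3 = 3 = b_1.
Suppose the result is true for N = m, so b_m = -2·7^(m - 1) + 5.
Then b_{m+1} = 7·b_m - 30 = 7·(-2·7^(m - 1) + 5) - 30 = -2·7^m + 5 = -2·7^((m+1) - 1) + 5,
which is the claimed formula at N = m+1.
This completes the induction.

b_N = -2·7^(N - 1) + 5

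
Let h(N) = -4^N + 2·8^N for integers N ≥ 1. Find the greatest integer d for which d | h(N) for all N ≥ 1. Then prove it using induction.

Computing the first values: h(1) = 12 and h(2) = 112; gcd(12, 112) = 4, so d ≤ 4.
We prove 4 | -4^N + 2·8^N for all N ≥ 1 by induction on N.
For the base case N = 1: h(1) = 12 = 4·(3), so 4 | h(1).
For the inductive step, assume it holds for an arbitrary i ≥ 1, i.e. 4 | h(i). Then
h(i+1) − 8·h(i) = (-4^(i+1) + 2·8^(i+1)) − 8·(-4^i + 2·8^i) = (-1)·4^i·(4 − 8) = (4)·4^i. Since 4 | h(i) by the inductive hypothesis, 4 | 8·h(i); and 4 | 4 since 4 = 4·1. Therefore 4 | h(i+1).
By the principle of mathematical induction, the result holds for all N ≥ 1.
Therefore the largest such d is 4.

d = 4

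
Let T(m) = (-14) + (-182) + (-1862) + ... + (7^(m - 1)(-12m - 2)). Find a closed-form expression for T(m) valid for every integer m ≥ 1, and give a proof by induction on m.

We claim T(m) = -2·7^m·m for all m ≥ 1.
Base case (m = 1): T(1) = -14, and the closed form gives -14. They agree.
Suppose the result is true for m = j, so T(j) = -2·7^j·j.
Then T(j+1) = T(j) + (7^j(-12j - 14)) = (-2·7^j·j) + (7^j(-12j - 14)).
Simplifying, T(j+1) = 14·7^j(-j - 1) = -2·7^(j+1)·(j+1),
which is the closed form with m = j+1.
Hence, by induction on m, the claim holds for every m ≥ 1.

T(m) = -2·7^m·m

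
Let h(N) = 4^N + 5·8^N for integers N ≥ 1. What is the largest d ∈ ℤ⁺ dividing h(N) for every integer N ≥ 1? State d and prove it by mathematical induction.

d = 4

Computing the first values: h(1) = 44 and h(2) = 336; gcd(44, 336) = 4, so d ≤ 4.
We prove 4 | 4^N + 5·8^N for all N ≥ 1 by induction on N.
Base step (N = 1): h(1) = 44 = 4·(11), so 4 | h(1).
For the inductive step, assume it holds for an arbitrary k ≥ 1, i.e. 4 | h(k). Then
h(k+1) − 8·h(k) = (4^(k+1) + 5·8^(k+1)) − 8·(4^k + 5·8^k) = (1)·4^k·(4 − 8) = (-4)·4^k. Since 4 | h(k) by the inductive hypothesis, 4 | 8·h(k); and 4 | -4 since -4 = 4·-1. Therefore 4 | h(k+1).
Hence, by induction on N, the claim holds for every N ≥ 1.
Therefore the largest such d is 4.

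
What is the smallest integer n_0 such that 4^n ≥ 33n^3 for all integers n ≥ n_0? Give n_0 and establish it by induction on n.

n_0 = 7

At n = 6: 4096 < 7128, so the inequality fails and n_0 ≥ 7. We prove 4^n ≥ 33n^3 for all n ≥ 7.
For the base case n = 7: 4^n = 16384 and 33n^3 = 11319, so 16384 ≥ 11319.
Inductive step: suppose the statement holds for some i ≥ 7, so 4^i ≥ 33i^3.
Then 4^(i + 1) = 4·(4^i) ≥ 4·(33i^3).
Also, for i ≥ 7 we have 4·(33i^3) ≥ 33(i+1)^3, since 4 ≥ (1 + 1/i)^3 for all i ≥ 7.
Combining, 4^(i + 1) ≥ 33(i+1)^3.
By the principle of mathematical induction, the result holds for all n ≥ 7.
Hence the smallest such n_0 is 7.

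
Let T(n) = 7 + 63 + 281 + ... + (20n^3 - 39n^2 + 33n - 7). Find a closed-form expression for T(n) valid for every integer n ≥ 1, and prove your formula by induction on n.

T(n) = n(5n^3 - 3n^2 + 2n + 3)

We claim T(n) = n(5n^3 - 3n^2 + 2n + 3) for all n ≥ 1.
Base case (n = 1): T(1) = 7, and the closed form gives 7. They agree.
Suppose the result is true for n = p, so T(p) = p(5p^3 - 3p^2 + 2p + 3).
Then T(p+1) = T(p) + (20p^3 + 21p^2 + 15p + 7) = (p(5p^3 - 3p^2 + 2p + 3)) + (20p^3 + 21p^2 + 15p + 7).
Simplifying, T(p+1) = (p + 1)(5p^3 + 12p^2 + 11p + 7) = (p+1)(5(p+1)^3 - 3(p+1)^2 + 2(p+1) + 3),
which is the closed form with n = p+1.
This completes the induction.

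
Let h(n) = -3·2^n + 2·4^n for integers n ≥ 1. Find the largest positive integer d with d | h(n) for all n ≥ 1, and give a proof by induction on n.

d = 2

Computing the first values: h(1) = 2 and h(2) = 20; gcd(2, 20) = 2, so d ≤ 2.
We prove 2 | -3·2^n + 2·4^n for all n ≥ 1 by induction on n.
Base step (n = 1): h(1) = 2 = 2·(1), so 2 | h(1).
Inductive step: suppose the statement holds for some m ≥ 1, i.e. 2 | h(m). Then
h(m+1) − 4·h(m) = (-3·2^(m+1) + 2·4^(m+1)) − 4·(-3·2^m + 2·4^m) = (-3)·2^m·(2 − 4) = (6)·2^m. Since 2 | h(m) by the inductive hypothesis, 2 | 4·h(m); and 2 | 6 since 6 = 2·3. Therefore 2 | h(m+1).
Hence, by induction on n, the claim holds for every n ≥ 1.
Therefore the largest such d is 2.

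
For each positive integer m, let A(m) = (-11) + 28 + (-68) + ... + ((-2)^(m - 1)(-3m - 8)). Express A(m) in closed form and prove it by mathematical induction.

A(m) = (-2)^m(m + 3) - 3

We claim A(m) = (-2)^m(m + 3) - 3 for all m ≥ 1.
When m = 1: A(1) = -11, and the closed form gives -11. They agree.
Inductive step: suppose the statement holds for some p ≥ 1, so A(p) = (-2)^p(p + 3) - 3.
Then A(p+1) = A(p) + ((-2)^p(-3p - 11)) = ((-2)^p(p + 3) - 3) + ((-2)^p(-3p - 11)).
Simplifying, A(p+1) = -2(-2)^p·p - 8(-2)^p - 3 = (-2)^(p+1)((p+1) + 3) - 3,
which is the closed form with m = p+1.
By the principle of mathematical induction, the result holds for all m ≥ 1.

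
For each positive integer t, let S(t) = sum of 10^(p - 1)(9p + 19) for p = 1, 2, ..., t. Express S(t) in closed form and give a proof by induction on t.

S(t) = 10^t(t + 2) - 2

We claim S(t) = 10^t(t + 2) - 2 for all t ≥ 1.
For the base case t = 1: S(1) = 28, and the closed form gives 28. They agree.
Inductive step: suppose the statement holds for some p ≥ 1, so S(p) = 10^p(p + 2) - 2.
Then S(p+1) = S(p) + (10^p(9p + 28)) = (10^p(p + 2) - 2) + (10^p(9p + 28)).
Simplifying, S(p+1) = 10·10^p·p + 30·10^p - 2 = 10^(p+1)((p+1) + 2) - 2,
which is the closed form with t = p+1.
Hence, by induction on t, the claim holds for every t ≥ 1.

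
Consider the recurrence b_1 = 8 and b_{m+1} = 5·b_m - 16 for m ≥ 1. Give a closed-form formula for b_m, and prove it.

b_m = 4·5^(m - 1) + 4

Computing the first terms: b_1 = 8, b_2 = 24, b_3 = 104. This suggests b_m = 4·5^(m - 1) + 4.
For the base case m = 1: the formula gives 8 = 8 = b_1.
Inductive step: assume the claim holds for m = j, so b_j = 4·5^(j - 1) + 4.
Then b_{j+1} = 5·b_j - 16 = 5·(4·5^(j - 1) + 4) - 16 = 4·5^j + 4 = 4·5^((j+1) - 1) + 4,
which is the claimed formula at m = j+1.
Hence, by induction on m, the claim holds for every m ≥ 1.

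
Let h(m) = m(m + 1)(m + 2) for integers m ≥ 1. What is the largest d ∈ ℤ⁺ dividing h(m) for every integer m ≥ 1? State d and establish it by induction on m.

Computing the first values: h(1) = 6 and h(2) = 24; gcd(6, 24) = 6, so d ≤ 6.
We prove 6 | m(m + 1)(m + 2) for all m ≥ 1 by induction on m.
Base case (m = 1): h(1) = 6 = 6·(1), so 6 | h(1).
Inductive step: suppose the statement holds for some k ≥ 1, i.e. 6 | h(k). Then
h(k+1) − h(k) = (k+1)·(k+2)·(k+3) − k·(k+1)·(k+2) = (k+1)·(k+2)·[(k+3) − k] = 3·(k+1)·(k+2). The product of 2 consecutive integers is divisible by (2)! = 2, so h(k+1) − h(k) is divisible by 3·2 = 6. By the inductive hypothesis 6 | h(k), hence 6 | h(k+1).
This completes the induction.
Therefore the largest such d is 6.

d = 6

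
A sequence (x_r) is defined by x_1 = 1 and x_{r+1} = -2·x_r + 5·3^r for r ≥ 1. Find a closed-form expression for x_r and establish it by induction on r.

x_r = (-2)^r + 3^r

Computing the first terms: x_1 = 1, x_2 = 13, x_3 = 19. This suggests x_r = (-2)^r + 3^r.
Base case (r = 1): the formula gives 1 = 1 = x_1.
Inductive step: suppose the statement holds for some j ≥ 1, so x_j = (-2)^j + 3^j.
Then x_{j+1} = -2·x_j + 5·3^j = -2·((-2)^j + 3^j) + 5·3^j = (-2)^(j + 1) + 3^(j + 1),
which is the claimed formula at r = j+1.
By the principle of mathematical induction, the result holds for all r ≥ 1.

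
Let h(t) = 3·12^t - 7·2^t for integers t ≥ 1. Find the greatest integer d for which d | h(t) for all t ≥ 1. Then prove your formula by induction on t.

d = 2

Computing the first values: h(1) = 22 and h(2) = 404; gcd(22, 404) = 2, so d ≤ 2.
We prove 2 | 3·12^t - 7·2^t for all t ≥ 1 by induction on t.
Base case (t = 1): h(1) = 22 = 2·(11), so 2 | h(1).
For the inductive step, assume it holds for an arbitrary i ≥ 1, i.e. 2 | h(i). Then
h(i+1) − 12·h(i) = (3·12^(i+1) - 7·2^(i+1)) − 12·(3·12^i - 7·2^i) = (-7)·2^i·(2 − 12) = (70)·2^i. Since 2 | h(i) by the inductive hypothesis, 2 | 12·h(i); and 2 | 70 since 70 = 2·35. Therefore 2 | h(i+1).
Hence, by induction on t, the claim holds for every t ≥ 1.
Therefore the largest such d is 2.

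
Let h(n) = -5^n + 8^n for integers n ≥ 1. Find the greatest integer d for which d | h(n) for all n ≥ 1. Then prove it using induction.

d = 3

Computing the first values: h(1) = 3 and h(2) = 39; gcd(3, 39) = 3, so d ≤ 3.
We prove 3 | -5^n + 8^n for all n ≥ 1 by induction on n.
For the base case n = 1: h(1) = 3 = 3·(1), so 3 | h(1).
Suppose the result is true for n = j, i.e. 3 | h(j). Then
8^{j+1} − 5^{j+1} = 8·8^j − 5·5^j = 8·(8^j − 5^j) + (3)·5^j. The first term is divisible by 3 by the inductive hypothesis, and the second term (3)·5^j is divisible by 3 since 3 | 3. Hence 3 | h(j+1).
By the principle of mathematical induction, the result holds for all n ≥ 1.
Therefore the largest such d is 3.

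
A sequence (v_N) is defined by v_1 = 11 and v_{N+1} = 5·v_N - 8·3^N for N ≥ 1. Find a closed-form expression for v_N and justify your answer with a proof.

v_N = 4·3^N - 5^(N - 1)

Computing the first terms: v_1 = 11, v_2 = 31, v_3 = 83. This suggests v_N = 4·3^N - 5^(N - 1).
Base case (N = 1): the formula gives 11 = 11 = v_1.
Suppose the result is true for N = r, so v_r = 4·3^r - 5^(r - 1).
Then v_{r+1} = 5·v_r - 8·3^r = 5·(4·3^r - 5^(r - 1)) - 8·3^r = 4·3^(r + 1) - 5^r = 4·3^(r+1) - 5^((r+1) - 1),
which is the claimed formula at N = r+1.
By the principle of mathematical induction, the result holds for all N ≥ 1.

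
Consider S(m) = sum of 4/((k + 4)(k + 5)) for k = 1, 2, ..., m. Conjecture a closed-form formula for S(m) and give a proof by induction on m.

We claim S(m) = 4m/(5(m + 5)) for all m ≥ 1.
Base step (m = 1): S(1) = 2/15, and the closed form gives 2/15. They agree.
Inductive step: suppose the statement holds for some k ≥ 1, so S(k) = 4k/(5(k + 5)).
Then S(k+1) = S(k) + (4/((k + 5)(k + 6))) = (4k/(5(k + 5))) + (4/((k + 5)(k + 6))).
Simplifying, S(k+1) = 4(k + 1)/(5(k + 6)) = 4(k+1)/(5((k+1) + 5)),
which is the closed form with m = k+1.
By induction, the statement is established for all m ≥ 1.

S(m) = 4m/(5(m + 5))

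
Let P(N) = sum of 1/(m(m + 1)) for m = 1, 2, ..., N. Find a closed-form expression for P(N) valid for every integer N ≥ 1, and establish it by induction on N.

We claim P(N) = N/(N + 1) for all N ≥ 1.
For the base case N = 1: P(1) = 1/2, and the closed form gives 1/2. They agree.
For the inductive step, assume it holds for an arbitrary m ≥ 1, so P(m) = m/(m + 1).
Then P(m+1) = P(m) + (1/((m + 1)(m + 2))) = (m/(m + 1)) + (1/((m + 1)(m + 2))).
Simplifying, P(m+1) = (m + 1)/(m + 2) = (m+1)/((m+1) + 1),
which is the closed form with N = m+1.
By induction, the statement is established for all N ≥ 1.

P(N) = N/(N + 1)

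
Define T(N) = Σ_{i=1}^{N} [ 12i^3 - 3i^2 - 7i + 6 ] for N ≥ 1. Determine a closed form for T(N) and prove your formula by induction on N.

We claim T(N) = N(3N^3 + 5N^2 - 2N + 2) for all N ≥ 1.
For the base case N = 1: T(1) = 8, and the closed form gives 8. They agree.
Inductive step: assume the claim holds for N = i, so T(i) = i(3i^3 + 5i^2 - 2i + 2).
Then T(i+1) = T(i) + (12i^3 + 33i^2 + 23i + 8) = (i(3i^3 + 5i^2 - 2i + 2)) + (12i^3 + 33i^2 + 23i + 8).
Simplifying, T(i+1) = (i + 1)(3i^3 + 14i^2 + 17i + 8) = (i+1)(3(i+1)^3 + 5(i+1)^2 - 2(i+1) + 2),
which is the closed form with N = i+1.
By the principle of mathematical induction, the result holds for all N ≥ 1.

T(N) = N(3N^3 + 5N^2 - 2N + 2)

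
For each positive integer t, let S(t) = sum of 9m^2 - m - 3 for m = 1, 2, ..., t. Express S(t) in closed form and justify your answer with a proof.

We claim S(t) = t(3t^2 + 4t - 2) for all t ≥ 1.
Base case (t = 1): S(1) = 5, and the closed form gives 5. They agree.
For the inductive step, assume it holds for an arbitrary m ≥ 1, so S(m) = m(3m^2 + 4m - 2).
Then S(m+1) = S(m) + (-m + 9(m + 1)^2 - 4) = (m(3m^2 + 4m - 2)) + (-m + 9(m + 1)^2 - 4).
Simplifying, S(m+1) = (m + 1)(3m^2 + 10m + 5) = (m+1)(3(m+1)^2 + 4(m+1) - 2),
which is the closed form with t = m+1.
Hence, by induction on t, the claim holds for every t ≥ 1.

S(t) = t(3t^2 + 4t - 2)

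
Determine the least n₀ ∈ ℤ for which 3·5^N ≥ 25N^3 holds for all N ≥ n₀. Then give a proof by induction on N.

At N = 3: 375 < 675, so the inequality fails and n₀ ≥ 4. We prove 3·5^N ≥ 25N^3 for all N ≥ 4.
Base case (N = 4): 3·5^N = 1875 and 25N^3 = 1600, so 1875 ≥ 1600.
Inductive step: suppose the statement holds for some m ≥ 4, so 3·5^m ≥ 25m^3.
Then 3·5^(m + 1) = 5·(3·5^m) ≥ 5·(25m^3).
Also, for m ≥ 4 we have 5·(25m^3) ≥ 25(m+1)^3, since 5 ≥ (1 + 1/m)^3 for all m ≥ 4.
Combining, 3·5^(m + 1) ≥ 25(m+1)^3.
This completes the induction.
Hence the smallest such n₀ is 4.

n₀ = 4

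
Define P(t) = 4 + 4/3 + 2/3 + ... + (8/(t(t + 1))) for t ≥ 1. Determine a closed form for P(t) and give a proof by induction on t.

P(t) = 8t/(t + 1)

We claim P(t) = 8t/(t + 1) for all t ≥ 1.
When t = 1: P(1) = 4, and the closed form gives 4. They agree.
Suppose the result is true for t = p, so P(p) = 8p/(p + 1).
Then P(p+1) = P(p) + (8/((p + 1)(p + 2))) = (8p/(p + 1)) + (8/((p + 1)(p + 2))).
Simplifying, P(p+1) = 8(p + 1)/(p + 2) = 8(p+1)/((p+1) + 1),
which is the closed form with t = p+1.
By the principle of mathematical induction, the result holds for all t ≥ 1.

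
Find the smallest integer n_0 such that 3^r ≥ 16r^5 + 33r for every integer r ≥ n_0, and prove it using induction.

At r = 14: 4782969 < 8605646, so the inequality fails and n_0 ≥ 15. We prove 3^r ≥ 16r^5 + 33r for all r ≥ 15.
Base case (r = 15): 3^r = 14348907 and 16r^5 + 33r = 12150495, so 14348907 ≥ 12150495.
Suppose the result is true for r = j, so 3^j ≥ 16j^5 + 33j.
Then 3^(j + 1) = 3·(3^j) ≥ 3·(16j^5 + 33j).
Also, for j ≥ 15 we have 3·(16j^5 + 33j) ≥ 16(j+1)^5 + 33(j+1), since 3·(16j^5 + 33j) − (16(j+1)^5 + 33(j+1)) = 32j^5 - 80j^4 - 160j^3 - 160j^2 - 14j - 49, which is nonnegative for all j ≥ 15.
Combining, 3^(j + 1) ≥ 16(j+1)^5 + 33(j+1).
This completes the induction.
Hence the smallest such n_0 is 15.

n_0 = 15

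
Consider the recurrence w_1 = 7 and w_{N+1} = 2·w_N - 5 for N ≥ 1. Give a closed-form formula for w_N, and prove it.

Computing the first terms: w_1 = 7, w_2 = 9, w_3 = 13. This suggests w_N = 2^N + 5.
Base case (N = 1): the formula gives 7 = 7 = w_1.
For the inductive step, assume it holds for an arbitrary p ≥ 1, so w_p = 2^p + 5.
Then w_{p+1} = 2·w_p - 5 = 2·(2^p + 5) - 5 = 2^(p + 1) + 5,
which is the claimed formula at N = p+1.
This completes the induction.

w_N = 2^N + 5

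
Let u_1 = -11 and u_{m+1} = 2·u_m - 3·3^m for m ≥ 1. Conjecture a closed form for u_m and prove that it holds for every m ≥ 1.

Computing the first terms: u_1 = -11, u_2 = -31, u_3 = -89. This suggests u_m = -2^m - 3^(m + 1).
Base case (m = 1): the formula gives -11 = -11 = u_1.
Inductive step: assume the claim holds for m = r, so u_r = -2^r - 3^(r + 1).
Then u_{r+1} = 2·u_r - 3·3^r = 2·(-2^r - 3^(r + 1)) - 3·3^r = -2^(r + 1) - 3^(r + 2) = -2^(r+1) - 3^((r+1) + 1),
which is the claimed formula at m = r+1.
Hence, by induction on m, the claim holds for every m ≥ 1.

u_m = -2^m - 3^(m + 1)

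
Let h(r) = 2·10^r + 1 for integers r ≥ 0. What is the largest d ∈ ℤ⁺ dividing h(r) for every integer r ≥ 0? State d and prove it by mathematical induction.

d = 3

Computing the first values: h(0) = 3 and h(1) = 21; gcd(3, 21) = 3, so d ≤ 3.
We prove 3 | 2·10^r + 1 for all r ≥ 0 by induction on r.
For the base case r = 0: h(0) = 3 = 3·(1), so 3 | h(0).
Inductive step: assume the claim holds for r = j, i.e. 3 | h(j). Then
h(j+1) = 2·10^(j+1) + 1 = 10·(2·10^j + 1) - 9 = 10·h(j) - 9. The first term is divisible by 3 by the inductive hypothesis, and -9 is divisible by 3. Hence 3 | h(j+1).
By induction, the statement is established for all r ≥ 0.
Therefore the largest such d is 3.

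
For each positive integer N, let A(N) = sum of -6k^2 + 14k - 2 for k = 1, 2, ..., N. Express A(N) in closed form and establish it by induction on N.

A(N) = -2N(N^2 - 2N - 2)

We claim A(N) = -2N(N^2 - 2N - 2) for all N ≥ 1.
Base step (N = 1): A(1) = 6, and the closed form gives 6. They agree.
Inductive step: suppose the statement holds for some k ≥ 1, so A(k) = 2k(-k^2 + 2k + 2).
Then A(k+1) = A(k) + (-6k^2 + 2k + 6) = (2k(-k^2 + 2k + 2)) + (-6k^2 + 2k + 6).
Simplifying, A(k+1) = -2(k + 1)(k^2 - 3) = -2(k+1)((k+1)^2 - 2(k+1) - 2),
which is the closed form with N = k+1.
By the principle of mathematical induction, the result holds for all N ≥ 1.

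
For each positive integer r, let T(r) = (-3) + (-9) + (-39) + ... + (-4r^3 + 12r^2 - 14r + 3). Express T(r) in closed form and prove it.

T(r) = -r(r^3 - 2r^2 + 2r + 2)

We claim T(r) = -r(r^3 - 2r^2 + 2r + 2) for all r ≥ 1.
When r = 1: T(1) = -3, and the closed form gives -3. They agree.
Inductive step: suppose the statement holds for some k ≥ 1, so T(k) = k(-k^3 + 2k^2 - 2k - 2).
Then T(k+1) = T(k) + (-4k^3 - 2k - 3) = (k(-k^3 + 2k^2 - 2k - 2)) + (-4k^3 - 2k - 3).
Simplifying, T(k+1) = -(k + 1)(k^3 + k^2 + k + 3) = -(k+1)((k+1)^3 - 2(k+1)^2 + 2(k+1) + 2),
which is the closed form with r = k+1.
Hence, by induction on r, the claim holds for every r ≥ 1.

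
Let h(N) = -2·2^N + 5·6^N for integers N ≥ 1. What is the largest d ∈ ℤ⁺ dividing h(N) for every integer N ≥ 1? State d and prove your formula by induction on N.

d = 2

Computing the first values: h(1) = 26 and h(2) = 172; gcd(26, 172) = 2, so d ≤ 2.
We prove 2 | -2·2^N + 5·6^N for all N ≥ 1 by induction on N.
For the base case N = 1: h(1) = 26 = 2·(13), so 2 | h(1).
Suppose the result is true for N = r, i.e. 2 | h(r). Then
h(r+1) − 6·h(r) = (-2·2^(r+1) + 5·6^(r+1)) − 6·(-2·2^r + 5·6^r) = (-2)·2^r·(2 − 6) = (8)·2^r. Since 2 | h(r) by the inductive hypothesis, 2 | 6·h(r); and 2 | 8 since 8 = 2·4. Therefore 2 | h(r+1).
This completes the induction.
Therefore the largest such d is 2.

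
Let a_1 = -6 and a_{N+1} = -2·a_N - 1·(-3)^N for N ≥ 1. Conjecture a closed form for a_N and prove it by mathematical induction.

a_N = -3(-2)^(N - 1) + (-3)^N

Computing the first terms: a_1 = -6, a_2 = 15, a_3 = -39. This suggests a_N = -3(-2)^(N - 1) + (-3)^N.
For the base case N = 1: the formula gives -6 = -6 = a_1.
For the inductive step, assume it holds for an arbitrary r ≥ 1, so a_r = -3(-2)^(r - 1) + (-3)^r.
Then a_{r+1} = -2·a_r - 1·(-3)^r = -2·(-3(-2)^(r - 1) + (-3)^r) - 1·(-3)^r = -3(-2)^r + (-3)^(r + 1) = -3(-2)^((r+1) - 1) + (-3)^(r+1),
which is the claimed formula at N = r+1.
By the principle of mathematical induction, the result holds for all N ≥ 1.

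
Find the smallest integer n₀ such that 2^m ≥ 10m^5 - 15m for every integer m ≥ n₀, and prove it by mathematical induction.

At m = 27: 134217728 < 143488665, so the inequality fails and n₀ ≥ 28. We prove 2^m ≥ 10m^5 - 15m for all m ≥ 28.
When m = 28: 2^m = 268435456 and 10m^5 - 15m = 172103260, so 268435456 ≥ 172103260.
Inductive step: suppose the statement holds for some i ≥ 28, so 2^i ≥ 10i^5 - 15i.
Then 2^(i + 1) = 2·(2^i) ≥ 2·(10i^5 - 15i).
Also, for i ≥ 28 we have 2·(10i^5 - 15i) ≥ 10(i+1)^5 - 15(i+1), since 2·(10i^5 - 15i) − (10(i+1)^5 - 15(i+1)) = 10i^5 - 50i^4 - 100i^3 - 100i^2 - 65i + 5, which is nonnegative for all i ≥ 28.
Combining, 2^(i + 1) ≥ 10(i+1)^5 - 15(i+1).
By induction, the statement is established for all m ≥ 28.
Hence the smallest such n₀ is 28.

n₀ = 28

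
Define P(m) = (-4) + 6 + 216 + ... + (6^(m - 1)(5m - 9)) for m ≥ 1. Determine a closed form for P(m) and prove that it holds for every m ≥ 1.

We claim P(m) = 6^m(m - 2) + 2 for all m ≥ 1.
When m = 1: P(1) = -4, and the closed form gives -4. They agree.
Suppose the result is true for m = p, so P(p) = 6^p(p - 2) + 2.
Then P(p+1) = P(p) + (6^p(5p - 4)) = (6^p(p - 2) + 2) + (6^p(5p - 4)).
Simplifying, P(p+1) = 6·6^p·p - 6·6^p + 2 = 6^(p+1)((p+1) - 2) + 2,
which is the closed form with m = p+1.
By induction, the statement is established for all m ≥ 1.

P(m) = 6^m(m - 2) + 2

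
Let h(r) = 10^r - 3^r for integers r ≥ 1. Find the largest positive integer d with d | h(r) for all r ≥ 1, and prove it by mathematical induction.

d = 7

Computing the first values: h(1) = 7 and h(2) = 91; gcd(7, 91) = 7, so d ≤ 7.
We prove 7 | 10^r - 3^r for all r ≥ 1 by induction on r.
When r = 1: h(1) = 7 = 7·(1), so 7 | h(1).
Inductive step: suppose the statement holds for some p ≥ 1, i.e. 7 | h(p). Then
10^{p+1} − 3^{p+1} = 10·10^p − 3·3^p = 10·(10^p − 3^p) + (7)·3^p. The first term is divisible by 7 by the inductive hypothesis, and the second term (7)·3^p is divisible by 7 since 7 | 7. Hence 7 | h(p+1).
Hence, by induction on r, the claim holds for every r ≥ 1.
Therefore the largest such d is 7.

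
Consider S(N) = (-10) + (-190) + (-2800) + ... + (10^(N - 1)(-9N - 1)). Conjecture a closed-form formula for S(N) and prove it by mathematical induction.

S(N) = -10^N·N

We claim S(N) = -10^N·N for all N ≥ 1.
Base case (N = 1): S(1) = -10, and the closed form gives -10. They agree.
Inductive step: suppose the statement holds for some p ≥ 1, so S(p) = -10^p·p.
Then S(p+1) = S(p) + (10^p(-9p - 10)) = (-10^p·p) + (10^p(-9p - 10)).
Simplifying, S(p+1) = 10^(p + 1)(-p - 1) = -10^(p+1)·(p+1),
which is the closed form with N = p+1.
By induction, the statement is established for all N ≥ 1.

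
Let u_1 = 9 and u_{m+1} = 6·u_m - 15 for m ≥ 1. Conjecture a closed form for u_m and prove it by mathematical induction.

u_m = 6^m + 3

Computing the first terms: u_1 = 9, u_2 = 39, u_3 = 219. This suggests u_m = 6^m + 3.
For the base case m = 1: the formula gives 9 = 9 = u_1.
For the inductive step, assume it holds for an arbitrary p ≥ 1, so u_p = 6^p + 3.
Then u_{p+1} = 6·u_p - 15 = 6·(6^p + 3) - 15 = 6^(p + 1) + 3,
which is the claimed formula at m = p+1.
Hence, by induction on m, the claim holds for every m ≥ 1.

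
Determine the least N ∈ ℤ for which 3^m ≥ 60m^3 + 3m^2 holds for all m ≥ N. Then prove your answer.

N = 11

At m = 10: 59049 < 60300, so the inequality fails and N ≥ 11. We prove 3^m ≥ 60m^3 + 3m^2 for all m ≥ 11.
When m = 11: 3^m = 177147 and 60m^3 + 3m^2 = 80223, so 177147 ≥ 80223.
Inductive step: suppose the statement holds for some i ≥ 11, so 3^i ≥ 60i^3 + 3i^2.
Then 3^(i + 1) = 3·(3^i) ≥ 3·(60i^3 + 3i^2).
Also, for i ≥ 11 we have 3·(60i^3 + 3i^2) ≥ 60(i+1)^3 + 3(i+1)^2, since 3·(60i^3 + 3i^2) − (60(i+1)^3 + 3(i+1)^2) = 120i^3 - 174i^2 - 186i - 63, which is nonnegative for all i ≥ 11.
Combining, 3^(i + 1) ≥ 60(i+1)^3 + 3(i+1)^2.
Hence, by induction on m, the claim holds for every m ≥ 11.
Hence the smallest such N is 11.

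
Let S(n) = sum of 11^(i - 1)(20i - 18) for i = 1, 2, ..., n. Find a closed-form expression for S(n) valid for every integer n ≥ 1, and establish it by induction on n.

S(n) = 2·11^n(n - 1) + 2

We claim S(n) = 2·11^n(n - 1) + 2 for all n ≥ 1.
For the base case n = 1: S(1) = 2, and the closed form gives 2. They agree.
Inductive step: suppose the statement holds for some i ≥ 1, so S(i) = 2·11^i(i - 1) + 2.
Then S(i+1) = S(i) + (11^i(20i + 2)) = (2·11^i(i - 1) + 2) + (11^i(20i + 2)).
Simplifying, S(i+1) = 22·11^i·i + 2 = 2·11^(i+1)((i+1) - 1) + 2,
which is the closed form with n = i+1.
This completes the induction.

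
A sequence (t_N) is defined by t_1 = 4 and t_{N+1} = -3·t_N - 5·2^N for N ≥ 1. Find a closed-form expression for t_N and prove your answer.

Computing the first terms: t_1 = 4, t_2 = -22, t_3 = 46. This suggests t_N = -2(-3)^N - 2^N.
Base case (N = 1): the formula gives 4 = 4 = t_1.
Suppose the result is true for N = k, so t_k = -2(-3)^k - 2^k.
Then t_{k+1} = -3·t_k - 5·2^k = -3·(-2(-3)^k - 2^k) - 5·2^k = -2(-3)^(k + 1) - 2^(k + 1),
which is the claimed formula at N = k+1.
By the principle of mathematical induction, the result holds for all N ≥ 1.

t_N = -2(-3)^N - 2^N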